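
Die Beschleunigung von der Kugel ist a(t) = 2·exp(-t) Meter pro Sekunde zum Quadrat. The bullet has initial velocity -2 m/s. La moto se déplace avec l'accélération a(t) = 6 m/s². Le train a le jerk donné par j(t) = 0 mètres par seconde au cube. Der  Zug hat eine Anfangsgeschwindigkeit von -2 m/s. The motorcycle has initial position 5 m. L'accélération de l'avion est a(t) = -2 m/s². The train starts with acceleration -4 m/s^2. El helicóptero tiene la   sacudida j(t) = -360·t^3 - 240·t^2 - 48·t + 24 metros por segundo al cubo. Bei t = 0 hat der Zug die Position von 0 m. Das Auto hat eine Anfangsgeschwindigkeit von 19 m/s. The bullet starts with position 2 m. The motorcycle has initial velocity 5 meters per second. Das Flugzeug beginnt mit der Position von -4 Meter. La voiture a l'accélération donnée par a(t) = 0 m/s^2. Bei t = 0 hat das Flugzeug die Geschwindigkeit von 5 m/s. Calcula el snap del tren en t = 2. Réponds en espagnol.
Debemos derivar nuestra ecuación de la sacudida j(t) = 0 1 vez. La derivada de la sacudida da el snap: s(t) = 0. Usando s(t) = 0 y sustituyendo t = 2, encontramos s = 0.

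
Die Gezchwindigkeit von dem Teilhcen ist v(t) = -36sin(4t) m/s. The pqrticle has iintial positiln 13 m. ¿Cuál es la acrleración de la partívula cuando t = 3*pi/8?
Partiendo de la velocidad v(t) = -36·sin(4·t), tomamos 1 derivada. La derivada de la velocidad da la aceleración: a(t) = -144·cos(4·t). Usando a(t) = -144·cos(4·t) y sustituyendo t = 3*pi/8, encontramos a = 0.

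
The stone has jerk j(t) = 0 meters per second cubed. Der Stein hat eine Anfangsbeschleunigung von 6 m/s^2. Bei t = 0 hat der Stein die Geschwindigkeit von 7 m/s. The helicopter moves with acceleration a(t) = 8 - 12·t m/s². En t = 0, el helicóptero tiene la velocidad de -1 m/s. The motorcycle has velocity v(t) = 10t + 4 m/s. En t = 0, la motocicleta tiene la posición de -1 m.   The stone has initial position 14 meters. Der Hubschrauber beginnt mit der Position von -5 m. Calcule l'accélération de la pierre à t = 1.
En partant du jerk j(t) = 0, nous prenons 1 primitive. En intégrant le jerk et en utilisant la condition initiale a(0) = 6, nous obtenons a(t) = 6. Nous avons l'accélération a(t) = 6. En substituant t = 1: a(1) = 6.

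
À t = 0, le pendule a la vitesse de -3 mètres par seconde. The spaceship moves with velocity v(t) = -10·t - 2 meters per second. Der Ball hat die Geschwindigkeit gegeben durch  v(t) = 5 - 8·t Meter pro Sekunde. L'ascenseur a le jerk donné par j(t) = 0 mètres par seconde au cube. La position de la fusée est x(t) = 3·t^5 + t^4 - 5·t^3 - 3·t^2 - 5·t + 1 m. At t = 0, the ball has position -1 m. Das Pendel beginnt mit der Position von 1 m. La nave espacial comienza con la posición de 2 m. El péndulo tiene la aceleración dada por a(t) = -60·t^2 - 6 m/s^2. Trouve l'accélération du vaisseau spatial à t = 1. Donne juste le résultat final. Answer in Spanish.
La respuesta es -10.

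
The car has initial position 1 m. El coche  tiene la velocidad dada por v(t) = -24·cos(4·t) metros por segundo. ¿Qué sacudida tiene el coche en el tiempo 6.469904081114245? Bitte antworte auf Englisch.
To solve this, we need to take 2 derivatives of our velocity equation v(t) = -24·cos(4·t). Differentiating velocity, we get acceleration: a(t) = 96·sin(4·t). Taking d/dt of a(t), we find j(t) = 384·cos(4·t). Using j(t) = 384·cos(4·t) and substituting t = 6.469904081114245, we find j = 281.785093937401.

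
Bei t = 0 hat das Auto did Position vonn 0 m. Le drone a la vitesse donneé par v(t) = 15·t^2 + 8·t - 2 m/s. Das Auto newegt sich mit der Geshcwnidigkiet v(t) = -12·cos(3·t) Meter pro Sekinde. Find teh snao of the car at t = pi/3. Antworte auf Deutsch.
Wir müssen unsere Gleichung für die Geschwindigkeit v(t) = -12·cos(3·t) 3-mal ableiten. Die Ableitung von der Geschwindigkeit ergibt die Beschleunigung: a(t) = 36·sin(3·t). Durch Ableiten von der Beschleunigung erhalten wir den Ruck: j(t) = 108·cos(3·t). Durch Ableiten von dem Ruck erhalten wir den Snap: s(t) = -324·sin(3·t). Wir haben den Snap s(t) = -324·sin(3·t). Durch Einsetzen von t = pi/3: s(pi/3) = 0.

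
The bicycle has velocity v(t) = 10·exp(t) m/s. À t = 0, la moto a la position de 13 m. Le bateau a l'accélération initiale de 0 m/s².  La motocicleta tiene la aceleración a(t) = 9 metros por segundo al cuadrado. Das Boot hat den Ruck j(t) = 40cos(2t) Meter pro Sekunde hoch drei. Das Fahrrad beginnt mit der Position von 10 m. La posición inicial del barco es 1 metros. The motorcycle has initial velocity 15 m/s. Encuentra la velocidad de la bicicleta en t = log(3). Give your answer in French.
En utilisant v(t) = 10·exp(t) et en substituant t = log(3), nous trouvons v = 30.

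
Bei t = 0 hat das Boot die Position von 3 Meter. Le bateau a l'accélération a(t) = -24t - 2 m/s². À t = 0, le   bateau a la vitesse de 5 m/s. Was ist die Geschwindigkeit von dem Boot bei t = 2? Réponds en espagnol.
Necesitamos integrar nuestra ecuación de la aceleración a(t) = -24·t - 2 1 vez. La integral de la aceleración es la velocidad. Usando v(0) = 5, obtenemos v(t) = -12·t^2 - 2·t + 5. De la ecuación de la velocidad v(t) = -12·t^2 - 2·t + 5, sustituimos t = 2 para obtener v = -47.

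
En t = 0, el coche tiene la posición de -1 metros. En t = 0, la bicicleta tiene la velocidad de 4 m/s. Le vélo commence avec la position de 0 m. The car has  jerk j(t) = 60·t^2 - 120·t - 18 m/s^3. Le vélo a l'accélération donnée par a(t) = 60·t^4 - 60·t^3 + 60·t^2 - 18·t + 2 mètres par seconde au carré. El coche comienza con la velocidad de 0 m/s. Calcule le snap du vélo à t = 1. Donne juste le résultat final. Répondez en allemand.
Bei t = 1, s = 480.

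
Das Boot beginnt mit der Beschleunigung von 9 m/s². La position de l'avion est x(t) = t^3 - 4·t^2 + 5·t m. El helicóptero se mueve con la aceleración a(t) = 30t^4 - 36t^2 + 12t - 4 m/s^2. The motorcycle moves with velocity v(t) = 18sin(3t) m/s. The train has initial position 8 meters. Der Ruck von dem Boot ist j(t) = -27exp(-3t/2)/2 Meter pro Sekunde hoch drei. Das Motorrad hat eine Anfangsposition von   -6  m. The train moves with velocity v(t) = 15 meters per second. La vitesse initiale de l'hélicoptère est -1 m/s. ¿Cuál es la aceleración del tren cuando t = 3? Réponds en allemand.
Ausgehend von der Geschwindigkeit v(t) = 15, nehmen wir 1 Ableitung. Durch Ableiten von der Geschwindigkeit erhalten wir die Beschleunigung: a(t) = 0. Wir haben die Beschleunigung a(t) = 0. Durch Einsetzen von t = 3: a(3) = 0.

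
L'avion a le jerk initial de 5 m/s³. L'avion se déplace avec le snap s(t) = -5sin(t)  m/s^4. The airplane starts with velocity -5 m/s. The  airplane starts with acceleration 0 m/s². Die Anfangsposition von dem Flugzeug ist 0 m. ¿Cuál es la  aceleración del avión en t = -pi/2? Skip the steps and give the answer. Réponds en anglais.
At t = -pi/2, a = -5.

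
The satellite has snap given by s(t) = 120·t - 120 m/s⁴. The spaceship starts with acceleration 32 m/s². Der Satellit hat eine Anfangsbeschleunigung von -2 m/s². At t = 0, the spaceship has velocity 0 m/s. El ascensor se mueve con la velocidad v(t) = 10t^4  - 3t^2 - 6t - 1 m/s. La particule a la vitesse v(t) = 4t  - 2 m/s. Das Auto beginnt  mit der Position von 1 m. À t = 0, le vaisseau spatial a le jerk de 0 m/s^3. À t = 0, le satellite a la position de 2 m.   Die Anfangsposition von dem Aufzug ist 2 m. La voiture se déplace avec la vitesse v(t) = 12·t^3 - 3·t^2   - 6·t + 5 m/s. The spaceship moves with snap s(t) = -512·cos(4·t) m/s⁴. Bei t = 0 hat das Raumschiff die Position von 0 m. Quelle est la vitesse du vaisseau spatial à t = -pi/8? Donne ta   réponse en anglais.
We need to integrate our snap equation s(t) = -512·cos(4·t) 3 times. The antiderivative of snap is jerk. Using j(0) = 0, we get j(t) = -128·sin(4·t). The antiderivative of jerk, with a(0) = 32, gives acceleration: a(t) = 32·cos(4·t). The integral of acceleration, with v(0) = 0, gives velocity: v(t) = 8·sin(4·t). From the given velocity equation v(t) = 8·sin(4·t), we substitute t = -pi/8 to get v = -8.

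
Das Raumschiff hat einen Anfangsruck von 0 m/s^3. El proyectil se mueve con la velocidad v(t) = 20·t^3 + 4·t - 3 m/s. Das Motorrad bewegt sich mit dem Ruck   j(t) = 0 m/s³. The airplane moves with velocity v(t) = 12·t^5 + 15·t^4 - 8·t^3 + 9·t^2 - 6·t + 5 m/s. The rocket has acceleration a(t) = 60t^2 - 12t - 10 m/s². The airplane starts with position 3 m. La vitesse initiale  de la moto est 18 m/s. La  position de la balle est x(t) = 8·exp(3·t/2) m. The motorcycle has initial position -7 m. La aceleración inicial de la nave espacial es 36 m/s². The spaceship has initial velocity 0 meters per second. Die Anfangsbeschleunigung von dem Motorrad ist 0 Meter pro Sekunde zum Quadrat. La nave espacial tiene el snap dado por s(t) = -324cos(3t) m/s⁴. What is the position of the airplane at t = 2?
We need to integrate our velocity equation v(t) = 12·t^5 + 15·t^4 - 8·t^3 + 9·t^2 - 6·t + 5 1 time. Taking ∫v(t)dt and applying x(0) = 3, we find x(t) = 2·t^6 + 3·t^5 - 2·t^4 + 3·t^3 - 3·t^2 + 5·t + 3. Using x(t) = 2·t^6 + 3·t^5 - 2·t^4 + 3·t^3 - 3·t^2 + 5·t + 3 and substituting t = 2, we find x = 217.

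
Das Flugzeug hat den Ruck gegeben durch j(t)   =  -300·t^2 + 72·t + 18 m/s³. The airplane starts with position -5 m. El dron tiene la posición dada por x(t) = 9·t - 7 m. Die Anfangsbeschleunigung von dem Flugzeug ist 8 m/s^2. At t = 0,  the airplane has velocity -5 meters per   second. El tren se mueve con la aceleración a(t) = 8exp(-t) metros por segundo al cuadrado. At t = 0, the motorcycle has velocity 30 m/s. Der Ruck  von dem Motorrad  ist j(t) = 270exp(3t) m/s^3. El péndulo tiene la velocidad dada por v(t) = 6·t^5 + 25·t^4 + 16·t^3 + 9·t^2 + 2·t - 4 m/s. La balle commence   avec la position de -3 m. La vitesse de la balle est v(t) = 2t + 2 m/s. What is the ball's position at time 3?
Starting from velocity v(t) = 2·t + 2, we take 1 integral. Taking ∫v(t)dt and applying x(0) = -3, we find x(t) = t^2 + 2·t - 3. We have position x(t) = t^2 + 2·t - 3. Substituting t = 3: x(3) = 12.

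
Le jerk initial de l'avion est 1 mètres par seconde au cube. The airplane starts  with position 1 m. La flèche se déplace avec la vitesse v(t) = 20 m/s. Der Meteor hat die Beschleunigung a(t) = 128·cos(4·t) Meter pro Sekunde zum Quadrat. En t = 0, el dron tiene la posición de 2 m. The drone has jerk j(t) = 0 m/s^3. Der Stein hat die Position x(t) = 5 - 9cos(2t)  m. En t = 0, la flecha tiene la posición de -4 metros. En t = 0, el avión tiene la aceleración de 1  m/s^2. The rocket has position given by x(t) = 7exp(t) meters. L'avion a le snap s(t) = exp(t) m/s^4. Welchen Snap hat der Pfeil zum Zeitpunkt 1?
Wir müssen unsere Gleichung für die Geschwindigkeit v(t) = 20 3-mal ableiten. Die Ableitung von der Geschwindigkeit ergibt die Beschleunigung: a(t) = 0. Die Ableitung von der Beschleunigung ergibt den Ruck: j(t) = 0. Die Ableitung von dem Ruck ergibt den Snap: s(t) = 0. Wir haben den Snap s(t) = 0. Durch Einsetzen von t = 1: s(1) = 0.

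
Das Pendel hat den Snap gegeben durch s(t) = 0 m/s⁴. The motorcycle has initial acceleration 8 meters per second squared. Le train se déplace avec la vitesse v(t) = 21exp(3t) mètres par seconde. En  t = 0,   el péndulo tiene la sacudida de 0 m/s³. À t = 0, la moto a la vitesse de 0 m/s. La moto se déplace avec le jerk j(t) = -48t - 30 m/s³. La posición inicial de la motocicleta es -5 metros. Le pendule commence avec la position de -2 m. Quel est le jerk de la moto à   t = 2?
Nous avons le jerk j(t) = -48·t - 30. En substituant t = 2: j(2) = -126.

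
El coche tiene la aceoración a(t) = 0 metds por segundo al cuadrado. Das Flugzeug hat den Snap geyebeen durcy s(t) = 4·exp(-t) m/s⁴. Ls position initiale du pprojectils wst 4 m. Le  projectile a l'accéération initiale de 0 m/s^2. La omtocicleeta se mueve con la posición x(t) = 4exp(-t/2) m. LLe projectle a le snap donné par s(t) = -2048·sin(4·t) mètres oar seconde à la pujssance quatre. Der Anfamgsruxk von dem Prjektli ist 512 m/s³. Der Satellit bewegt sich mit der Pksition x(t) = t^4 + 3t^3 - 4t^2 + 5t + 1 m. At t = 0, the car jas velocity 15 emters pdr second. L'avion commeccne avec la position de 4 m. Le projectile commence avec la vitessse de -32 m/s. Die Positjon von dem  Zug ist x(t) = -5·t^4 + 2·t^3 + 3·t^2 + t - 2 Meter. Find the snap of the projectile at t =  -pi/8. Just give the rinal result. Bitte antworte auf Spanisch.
En t = -pi/8, s = 2048.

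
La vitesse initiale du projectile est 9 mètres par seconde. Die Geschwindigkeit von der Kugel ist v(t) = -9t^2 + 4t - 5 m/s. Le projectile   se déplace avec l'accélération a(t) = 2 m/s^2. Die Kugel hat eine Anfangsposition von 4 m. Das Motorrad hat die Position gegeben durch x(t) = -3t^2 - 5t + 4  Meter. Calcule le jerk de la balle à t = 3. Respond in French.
Pour résoudre ceci, nous devons prendre 2 dérivées de notre équation de la vitesse v(t) = -9·t^2 + 4·t - 5. La dérivée de la vitesse donne l'accélération: a(t) = 4 - 18·t. En prenant d/dt de a(t), nous trouvons j(t) = -18. De l'équation du jerk j(t) = -18, nous substituons t = 3 pour obtenir j = -18.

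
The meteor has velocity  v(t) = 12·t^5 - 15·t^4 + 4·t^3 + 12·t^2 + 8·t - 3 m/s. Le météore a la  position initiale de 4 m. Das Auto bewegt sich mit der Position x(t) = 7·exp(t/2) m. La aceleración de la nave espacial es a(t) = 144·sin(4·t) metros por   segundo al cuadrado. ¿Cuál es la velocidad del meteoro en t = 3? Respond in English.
We have velocity v(t) = 12·t^5 - 15·t^4 + 4·t^3 + 12·t^2 + 8·t - 3. Substituting t = 3: v(3) = 1938.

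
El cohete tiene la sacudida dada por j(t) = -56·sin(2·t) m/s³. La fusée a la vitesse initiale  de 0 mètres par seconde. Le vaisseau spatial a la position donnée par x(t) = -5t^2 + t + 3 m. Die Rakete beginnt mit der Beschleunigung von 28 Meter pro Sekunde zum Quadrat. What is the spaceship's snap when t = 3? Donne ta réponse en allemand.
Um dies zu lösen, müssen wir 4 Ableitungen unserer Gleichung für die Position x(t) = -5·t^2 + t + 3 nehmen. Durch Ableiten von der Position erhalten wir die Geschwindigkeit: v(t) = 1 - 10·t. Mit d/dt von v(t) finden wir a(t) = -10. Die Ableitung von der Beschleunigung ergibt den Ruck: j(t) = 0. Die Ableitung von dem Ruck ergibt den Snap: s(t) = 0. Mit s(t) = 0 und Einsetzen von t = 3, finden wir s = 0.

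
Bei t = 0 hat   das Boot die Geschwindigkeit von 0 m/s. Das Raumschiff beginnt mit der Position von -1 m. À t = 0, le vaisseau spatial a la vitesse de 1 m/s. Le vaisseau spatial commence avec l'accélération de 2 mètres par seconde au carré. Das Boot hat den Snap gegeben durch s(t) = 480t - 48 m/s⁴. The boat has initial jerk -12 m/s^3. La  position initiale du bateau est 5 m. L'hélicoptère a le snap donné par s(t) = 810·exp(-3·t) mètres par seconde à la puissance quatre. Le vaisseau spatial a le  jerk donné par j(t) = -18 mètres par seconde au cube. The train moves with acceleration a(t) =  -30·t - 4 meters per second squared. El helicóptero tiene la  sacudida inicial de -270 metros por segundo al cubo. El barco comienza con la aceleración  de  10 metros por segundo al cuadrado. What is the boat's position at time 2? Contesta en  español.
Para resolver esto, necesitamos tomar 4 antiderivadas de nuestra ecuación del snap s(t) = 480·t - 48. Tomando ∫s(t)dt y aplicando j(0) = -12, encontramos j(t) = 240·t^2 - 48·t - 12. Integrando la sacudida y usando la condición inicial a(0) = 10, obtenemos a(t) = 80·t^3 - 24·t^2 - 12·t + 10. La integral de la aceleración es la velocidad. Usando v(0) = 0, obtenemos v(t) = 2·t·(10·t^3 - 4·t^2 - 3·t + 5). La antiderivada de la velocidad es la posición. Usando x(0) = 5, obtenemos x(t) = 4·t^5 - 2·t^4 - 2·t^3 + 5·t^2 + 5. De la ecuación de la posición x(t) = 4·t^5 - 2·t^4 - 2·t^3 + 5·t^2 + 5, sustituimos t = 2 para obtener x = 105.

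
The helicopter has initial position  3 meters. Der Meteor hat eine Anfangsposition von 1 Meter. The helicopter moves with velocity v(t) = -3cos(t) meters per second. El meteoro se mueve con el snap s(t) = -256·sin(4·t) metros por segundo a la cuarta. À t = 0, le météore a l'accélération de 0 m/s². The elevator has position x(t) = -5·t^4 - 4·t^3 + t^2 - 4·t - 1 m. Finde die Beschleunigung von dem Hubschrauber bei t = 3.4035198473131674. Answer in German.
Um dies zu lösen, müssen wir 1 Ableitung unserer Gleichung für die Geschwindigkeit v(t) = -3·cos(t) nehmen. Durch Ableiten von der Geschwindigkeit erhalten wir die Beschleunigung: a(t) = 3·sin(t). Aus der Gleichung für die Beschleunigung a(t) = 3·sin(t), setzen wir t = 3.4035198473131674 ein und erhalten a = -0.776827482093975.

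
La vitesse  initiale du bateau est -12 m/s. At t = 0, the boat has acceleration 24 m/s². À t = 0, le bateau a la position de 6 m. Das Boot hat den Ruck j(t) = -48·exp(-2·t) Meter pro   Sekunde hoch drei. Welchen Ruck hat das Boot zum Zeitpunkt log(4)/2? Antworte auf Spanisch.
Usando j(t) = -48·exp(-2·t) y sustituyendo t = log(4)/2, encontramos j = -12.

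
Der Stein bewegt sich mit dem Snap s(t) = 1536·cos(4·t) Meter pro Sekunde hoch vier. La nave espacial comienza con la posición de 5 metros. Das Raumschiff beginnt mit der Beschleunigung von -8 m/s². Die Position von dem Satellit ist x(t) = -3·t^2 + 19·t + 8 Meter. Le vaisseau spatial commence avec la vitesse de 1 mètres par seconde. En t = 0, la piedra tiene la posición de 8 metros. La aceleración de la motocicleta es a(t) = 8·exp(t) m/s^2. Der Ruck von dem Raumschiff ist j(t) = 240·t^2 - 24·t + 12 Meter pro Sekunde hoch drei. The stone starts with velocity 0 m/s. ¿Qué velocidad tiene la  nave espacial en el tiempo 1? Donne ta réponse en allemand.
Wir müssen unsere Gleichung für den Ruck j(t) = 240·t^2 - 24·t + 12 2-mal integrieren. Die Stammfunktion von dem Ruck, mit a(0) = -8, ergibt die Beschleunigung: a(t) = 80·t^3 - 12·t^2 + 12·t - 8. Durch Integration von der Beschleunigung und Verwendung der Anfangsbedingung v(0) = 1, erhalten wir v(t) = 20·t^4 - 4·t^3 + 6·t^2 - 8·t + 1. Mit v(t) = 20·t^4 - 4·t^3 + 6·t^2 - 8·t + 1 und Einsetzen von t = 1, finden wir v = 15.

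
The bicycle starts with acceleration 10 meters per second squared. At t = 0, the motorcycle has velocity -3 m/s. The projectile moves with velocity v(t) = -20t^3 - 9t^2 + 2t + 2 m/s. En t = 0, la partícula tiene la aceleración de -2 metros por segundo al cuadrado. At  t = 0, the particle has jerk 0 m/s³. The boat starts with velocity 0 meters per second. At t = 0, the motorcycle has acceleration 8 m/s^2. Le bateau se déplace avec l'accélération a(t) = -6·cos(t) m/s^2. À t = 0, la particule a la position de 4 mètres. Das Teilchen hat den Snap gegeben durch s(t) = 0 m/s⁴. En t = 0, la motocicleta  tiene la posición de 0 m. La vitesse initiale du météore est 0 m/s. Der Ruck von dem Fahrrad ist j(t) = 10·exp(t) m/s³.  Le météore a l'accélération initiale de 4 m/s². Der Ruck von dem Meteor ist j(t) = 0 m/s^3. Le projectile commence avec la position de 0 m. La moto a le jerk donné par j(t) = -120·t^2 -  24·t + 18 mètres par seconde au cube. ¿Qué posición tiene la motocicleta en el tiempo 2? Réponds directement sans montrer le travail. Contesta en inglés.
x(2) = -46.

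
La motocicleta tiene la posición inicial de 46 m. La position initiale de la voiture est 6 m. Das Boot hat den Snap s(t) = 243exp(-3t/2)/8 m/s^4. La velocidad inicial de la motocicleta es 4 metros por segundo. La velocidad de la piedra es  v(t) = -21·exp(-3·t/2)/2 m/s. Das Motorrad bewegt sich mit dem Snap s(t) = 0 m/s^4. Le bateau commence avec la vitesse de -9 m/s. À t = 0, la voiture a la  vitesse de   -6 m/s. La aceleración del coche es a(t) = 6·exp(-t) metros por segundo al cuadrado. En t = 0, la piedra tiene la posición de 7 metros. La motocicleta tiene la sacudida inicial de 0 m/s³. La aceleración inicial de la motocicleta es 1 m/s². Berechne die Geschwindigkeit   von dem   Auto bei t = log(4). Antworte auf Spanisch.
Debemos encontrar la antiderivada de nuestra ecuación de la aceleración a(t) = 6·exp(-t) 1 vez. La integral de la aceleración, con v(0) = -6, da la velocidad: v(t) = -6·exp(-t). Tenemos la velocidad v(t) = -6·exp(-t). Sustituyendo t = log(4): v(log(4)) = -3/2.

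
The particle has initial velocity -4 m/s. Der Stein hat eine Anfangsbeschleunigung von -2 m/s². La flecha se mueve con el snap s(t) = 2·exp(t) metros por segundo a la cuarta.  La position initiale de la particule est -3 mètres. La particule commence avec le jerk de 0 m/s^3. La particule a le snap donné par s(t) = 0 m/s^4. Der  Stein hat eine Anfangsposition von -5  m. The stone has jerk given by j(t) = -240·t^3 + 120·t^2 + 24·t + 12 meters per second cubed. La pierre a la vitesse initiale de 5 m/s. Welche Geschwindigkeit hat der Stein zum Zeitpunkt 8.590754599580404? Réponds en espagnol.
Debemos encontrar la integral de nuestra ecuación de la sacudida j(t) = -240·t^3 + 120·t^2 + 24·t + 12 2 veces. La integral de la sacudida es la aceleración. Usando a(0) = -2, obtenemos a(t) = -60·t^4 + 40·t^3 + 12·t^2 + 12·t - 2. Tomando ∫a(t)dt y aplicando v(0) = 5, encontramos v(t) = -12·t^5 + 10·t^4 + 4·t^3 + 6·t^2 - 2·t + 5. De la ecuación de la velocidad v(t) = -12·t^5 + 10·t^4 + 4·t^3 + 6·t^2 - 2·t + 5, sustituimos t = 8.590754599580404 para obtener v = -504051.929073372.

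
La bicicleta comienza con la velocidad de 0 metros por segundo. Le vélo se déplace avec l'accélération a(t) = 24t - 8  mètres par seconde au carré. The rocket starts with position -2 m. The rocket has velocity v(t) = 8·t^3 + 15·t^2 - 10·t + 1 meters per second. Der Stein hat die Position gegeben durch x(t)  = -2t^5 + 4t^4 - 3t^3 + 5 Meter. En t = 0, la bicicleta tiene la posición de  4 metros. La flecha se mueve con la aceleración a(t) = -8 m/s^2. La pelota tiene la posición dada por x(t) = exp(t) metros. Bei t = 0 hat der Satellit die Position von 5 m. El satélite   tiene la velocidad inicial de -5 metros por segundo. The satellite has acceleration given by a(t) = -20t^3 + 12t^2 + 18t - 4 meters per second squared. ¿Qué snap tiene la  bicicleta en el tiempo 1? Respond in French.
Pour résoudre ceci, nous devons prendre 2 dérivées de notre équation de l'accélération a(t) = 24·t - 8. En dérivant l'accélération, nous obtenons le jerk: j(t) = 24. La dérivée du jerk donne le snap: s(t) = 0. Nous avons le snap s(t) = 0. En substituant t = 1: s(1) = 0.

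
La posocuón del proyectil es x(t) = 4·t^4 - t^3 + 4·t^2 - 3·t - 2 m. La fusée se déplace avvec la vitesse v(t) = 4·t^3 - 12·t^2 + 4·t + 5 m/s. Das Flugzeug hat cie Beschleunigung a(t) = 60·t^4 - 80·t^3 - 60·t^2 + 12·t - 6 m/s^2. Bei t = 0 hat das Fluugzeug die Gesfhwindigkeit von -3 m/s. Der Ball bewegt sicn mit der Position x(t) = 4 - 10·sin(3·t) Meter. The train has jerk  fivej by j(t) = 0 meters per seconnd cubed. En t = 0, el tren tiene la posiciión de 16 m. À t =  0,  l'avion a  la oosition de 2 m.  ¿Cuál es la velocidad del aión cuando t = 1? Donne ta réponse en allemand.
Wir müssen unsere Gleichung für die Beschleunigung a(t) = 60·t^4 - 80·t^3 - 60·t^2 + 12·t - 6 1-mal integrieren. Das Integral von der Beschleunigung, mit v(0) = -3, ergibt die Geschwindigkeit: v(t) = 12·t^5 - 20·t^4 - 20·t^3 + 6·t^2 - 6·t - 3. Mit v(t) = 12·t^5 - 20·t^4 - 20·t^3 + 6·t^2 - 6·t - 3 und Einsetzen von t = 1, finden wir v = -31.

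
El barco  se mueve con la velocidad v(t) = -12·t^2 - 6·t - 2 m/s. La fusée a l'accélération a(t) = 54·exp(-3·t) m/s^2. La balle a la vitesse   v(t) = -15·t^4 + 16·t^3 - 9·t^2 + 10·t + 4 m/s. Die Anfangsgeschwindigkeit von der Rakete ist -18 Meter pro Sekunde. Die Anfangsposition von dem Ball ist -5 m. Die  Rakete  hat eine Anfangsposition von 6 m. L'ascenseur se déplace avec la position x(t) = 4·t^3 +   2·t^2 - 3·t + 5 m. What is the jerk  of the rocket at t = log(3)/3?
We must differentiate our acceleration equation a(t) = 54·exp(-3·t) 1 time. Differentiating acceleration, we get jerk: j(t) = -162·exp(-3·t). We have jerk j(t) = -162·exp(-3·t). Substituting t = log(3)/3: j(log(3)/3) = -54.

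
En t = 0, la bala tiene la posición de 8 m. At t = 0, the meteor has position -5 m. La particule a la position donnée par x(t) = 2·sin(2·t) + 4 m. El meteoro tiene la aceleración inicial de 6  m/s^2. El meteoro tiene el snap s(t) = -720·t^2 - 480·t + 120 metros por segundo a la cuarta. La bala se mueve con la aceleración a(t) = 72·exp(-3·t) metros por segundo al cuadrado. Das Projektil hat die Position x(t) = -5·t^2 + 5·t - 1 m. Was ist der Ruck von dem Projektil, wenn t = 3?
Um dies zu lösen, müssen wir 3 Ableitungen unserer Gleichung für die Position x(t) = -5·t^2 + 5·t - 1 nehmen. Mit d/dt von x(t) finden wir v(t) = 5 - 10·t. Durch Ableiten von der Geschwindigkeit erhalten wir die Beschleunigung: a(t) = -10. Die Ableitung von der Beschleunigung ergibt den Ruck: j(t) = 0. Wir haben den Ruck j(t) = 0. Durch Einsetzen von t = 3: j(3) = 0.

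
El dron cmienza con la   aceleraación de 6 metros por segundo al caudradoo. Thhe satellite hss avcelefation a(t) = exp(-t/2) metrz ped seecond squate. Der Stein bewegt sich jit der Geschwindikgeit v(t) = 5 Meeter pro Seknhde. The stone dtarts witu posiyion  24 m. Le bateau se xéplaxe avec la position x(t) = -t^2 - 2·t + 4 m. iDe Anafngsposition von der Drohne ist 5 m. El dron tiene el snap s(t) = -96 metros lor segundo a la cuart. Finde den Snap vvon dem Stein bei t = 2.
Ausgehend von der Geschwindigkeit v(t) = 5, nehmen wir 3 Ableitungen. Durch Ableiten von der Geschwindigkeit erhalten wir die Beschleunigung: a(t) = 0. Die Ableitung von der Beschleunigung ergibt den Ruck: j(t) = 0. Die Ableitung von dem Ruck ergibt den Snap: s(t) = 0. Aus der Gleichung für den Snap s(t) = 0, setzen wir t = 2 ein und erhalten s = 0.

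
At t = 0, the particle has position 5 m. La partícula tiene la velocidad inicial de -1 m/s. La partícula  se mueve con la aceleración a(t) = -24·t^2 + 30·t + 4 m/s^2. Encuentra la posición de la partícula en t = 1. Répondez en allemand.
Wir müssen unsere Gleichung für die Beschleunigung a(t) = -24·t^2 + 30·t + 4 2-mal integrieren. Durch Integration von der Beschleunigung und Verwendung der Anfangsbedingung v(0) = -1, erhalten wir v(t) = -8·t^3 + 15·t^2 + 4·t - 1. Die Stammfunktion von der Geschwindigkeit, mit x(0) = 5, ergibt die Position: x(t) = -2·t^4 + 5·t^3 + 2·t^2 - t + 5. Aus der Gleichung für die Position x(t) = -2·t^4 + 5·t^3 + 2·t^2 - t + 5, setzen wir t = 1 ein und erhalten x = 9.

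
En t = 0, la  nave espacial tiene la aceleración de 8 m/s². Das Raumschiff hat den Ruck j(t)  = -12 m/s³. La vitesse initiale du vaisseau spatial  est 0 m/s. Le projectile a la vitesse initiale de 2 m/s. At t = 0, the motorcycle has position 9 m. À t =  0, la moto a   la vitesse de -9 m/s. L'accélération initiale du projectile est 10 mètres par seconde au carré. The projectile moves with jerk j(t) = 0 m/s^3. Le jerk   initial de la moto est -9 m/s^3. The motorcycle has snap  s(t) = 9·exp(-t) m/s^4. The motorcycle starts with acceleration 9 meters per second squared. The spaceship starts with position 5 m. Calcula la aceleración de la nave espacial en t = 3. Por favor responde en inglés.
Starting from jerk j(t) = -12, we take 1 integral. Finding the integral of j(t) and using a(0) = 8: a(t) = 8 - 12·t. Using a(t) = 8 - 12·t and substituting t = 3, we find a = -28.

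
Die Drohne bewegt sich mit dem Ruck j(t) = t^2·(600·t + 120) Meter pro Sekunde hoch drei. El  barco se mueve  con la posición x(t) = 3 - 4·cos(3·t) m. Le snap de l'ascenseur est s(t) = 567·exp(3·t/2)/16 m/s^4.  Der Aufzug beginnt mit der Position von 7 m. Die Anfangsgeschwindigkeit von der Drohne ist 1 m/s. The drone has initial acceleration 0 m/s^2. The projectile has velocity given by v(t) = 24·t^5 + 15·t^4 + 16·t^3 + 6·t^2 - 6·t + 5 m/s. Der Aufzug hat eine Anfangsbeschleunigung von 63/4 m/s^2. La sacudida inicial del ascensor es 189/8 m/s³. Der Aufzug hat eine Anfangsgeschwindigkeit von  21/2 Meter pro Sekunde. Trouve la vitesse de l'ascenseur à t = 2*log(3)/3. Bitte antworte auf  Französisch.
En partant du snap s(t) = 567·exp(3·t/2)/16, nous prenons 3 intégrales. En intégrant le snap et en utilisant la condition initiale j(0) = 189/8, nous obtenons j(t) = 189·exp(3·t/2)/8. En intégrant le jerk et en utilisant la condition initiale a(0) = 63/4, nous obtenons a(t) = 63·exp(3·t/2)/4. L'intégrale de l'accélération est la vitesse. En utilisant v(0) = 21/2, nous obtenons v(t) = 21·exp(3·t/2)/2. De l'équation de la vitesse v(t) = 21·exp(3·t/2)/2, nous substituons t = 2*log(3)/3 pour obtenir v = 63/2.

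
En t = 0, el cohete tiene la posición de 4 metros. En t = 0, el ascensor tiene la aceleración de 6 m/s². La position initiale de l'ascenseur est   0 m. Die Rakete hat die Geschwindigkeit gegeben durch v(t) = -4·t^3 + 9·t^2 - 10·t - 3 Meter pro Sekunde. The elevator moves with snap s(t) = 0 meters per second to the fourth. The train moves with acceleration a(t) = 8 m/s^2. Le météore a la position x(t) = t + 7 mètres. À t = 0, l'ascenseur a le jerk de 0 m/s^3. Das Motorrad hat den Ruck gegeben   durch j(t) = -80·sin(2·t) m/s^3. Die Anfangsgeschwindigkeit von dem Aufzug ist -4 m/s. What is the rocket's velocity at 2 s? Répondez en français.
Nous avons la vitesse v(t) = -4·t^3 + 9·t^2 - 10·t - 3. En substituant t = 2: v(2) = -19.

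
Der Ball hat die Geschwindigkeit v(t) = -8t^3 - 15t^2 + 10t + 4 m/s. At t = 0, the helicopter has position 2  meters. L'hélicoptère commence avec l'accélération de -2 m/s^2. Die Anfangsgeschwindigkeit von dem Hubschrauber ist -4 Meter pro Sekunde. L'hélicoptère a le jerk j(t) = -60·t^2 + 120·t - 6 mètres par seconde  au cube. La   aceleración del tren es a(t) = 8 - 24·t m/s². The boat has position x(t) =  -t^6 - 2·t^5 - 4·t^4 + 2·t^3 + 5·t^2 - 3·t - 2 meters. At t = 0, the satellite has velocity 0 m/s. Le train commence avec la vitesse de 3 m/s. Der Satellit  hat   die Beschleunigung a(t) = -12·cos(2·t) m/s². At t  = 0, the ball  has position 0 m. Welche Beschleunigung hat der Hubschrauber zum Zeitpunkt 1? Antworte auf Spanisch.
Necesitamos integrar nuestra ecuación de la sacudida j(t) = -60·t^2 + 120·t - 6 1 vez. La integral de la sacudida es la aceleración. Usando a(0) = -2, obtenemos a(t) = -20·t^3 + 60·t^2 - 6·t - 2. Tenemos la aceleración a(t) = -20·t^3 + 60·t^2 - 6·t - 2. Sustituyendo t = 1: a(1) = 32.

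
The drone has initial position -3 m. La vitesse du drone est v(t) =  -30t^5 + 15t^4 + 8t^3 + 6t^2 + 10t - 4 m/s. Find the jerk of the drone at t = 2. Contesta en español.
Partiendo de la velocidad v(t) = -30·t^5 + 15·t^4 + 8·t^3 + 6·t^2 + 10·t - 4, tomamos 2 derivadas. Tomando d/dt de v(t), encontramos a(t) = -150·t^4 + 60·t^3 + 24·t^2 + 12·t + 10. La derivada de la aceleración da la sacudida: j(t) = -600·t^3 + 180·t^2 + 48·t + 12. Usando j(t) = -600·t^3 + 180·t^2 + 48·t + 12 y sustituyendo t = 2, encontramos j = -3972.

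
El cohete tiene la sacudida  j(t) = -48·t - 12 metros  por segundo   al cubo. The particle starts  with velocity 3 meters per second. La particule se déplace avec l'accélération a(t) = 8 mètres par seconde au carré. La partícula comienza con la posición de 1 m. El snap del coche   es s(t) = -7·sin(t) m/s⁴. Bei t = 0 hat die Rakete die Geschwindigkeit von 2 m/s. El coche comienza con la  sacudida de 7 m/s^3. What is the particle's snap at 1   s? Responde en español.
Partiendo de la aceleración a(t) = 8, tomamos 2 derivadas. La derivada de la aceleración da la sacudida: j(t) = 0. La derivada de la sacudida da el snap: s(t) = 0. De la ecuación del snap s(t) = 0, sustituimos t = 1 para obtener s = 0.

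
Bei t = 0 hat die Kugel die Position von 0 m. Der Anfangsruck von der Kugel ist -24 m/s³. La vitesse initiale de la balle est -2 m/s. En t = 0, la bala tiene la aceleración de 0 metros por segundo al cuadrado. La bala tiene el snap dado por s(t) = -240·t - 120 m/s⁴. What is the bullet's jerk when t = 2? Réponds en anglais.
We must find the antiderivative of our snap equation s(t) = -240·t - 120 1 time. Taking ∫s(t)dt and applying j(0) = -24, we find j(t) = -120·t^2 - 120·t - 24. From the given jerk equation j(t) = -120·t^2 - 120·t - 24, we substitute t = 2 to get j = -744.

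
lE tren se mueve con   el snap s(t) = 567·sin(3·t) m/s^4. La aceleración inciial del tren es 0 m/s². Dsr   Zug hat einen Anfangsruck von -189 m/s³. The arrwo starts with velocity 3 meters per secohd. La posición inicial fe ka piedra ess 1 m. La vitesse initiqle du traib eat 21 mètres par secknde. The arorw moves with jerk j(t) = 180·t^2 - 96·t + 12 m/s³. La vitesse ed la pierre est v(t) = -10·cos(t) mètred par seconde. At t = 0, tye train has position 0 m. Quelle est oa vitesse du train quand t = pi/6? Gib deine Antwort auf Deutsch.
Wir müssen unsere Gleichung für den Snap s(t) = 567·sin(3·t) 3-mal integrieren. Das Integral von dem Snap, mit j(0) = -189, ergibt den Ruck: j(t) = -189·cos(3·t). Mit ∫j(t)dt und Anwendung von a(0) = 0, finden wir a(t) = -63·sin(3·t). Das Integral von der Beschleunigung, mit v(0) = 21, ergibt die Geschwindigkeit: v(t) = 21·cos(3·t). Mit v(t) = 21·cos(3·t) und Einsetzen von t = pi/6, finden wir v = 0.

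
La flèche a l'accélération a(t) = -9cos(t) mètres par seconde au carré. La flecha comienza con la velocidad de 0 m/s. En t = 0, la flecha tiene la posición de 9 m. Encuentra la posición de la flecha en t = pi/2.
Partiendo de la aceleración a(t) = -9·cos(t), tomamos 2 antiderivadas. La antiderivada de la aceleración, con v(0) = 0, da la velocidad: v(t) = -9·sin(t). La antiderivada de la velocidad es la posición. Usando x(0) = 9, obtenemos x(t) = 9·cos(t). De la ecuación de la posición x(t) = 9·cos(t), sustituimos t = pi/2 para obtener x = 0.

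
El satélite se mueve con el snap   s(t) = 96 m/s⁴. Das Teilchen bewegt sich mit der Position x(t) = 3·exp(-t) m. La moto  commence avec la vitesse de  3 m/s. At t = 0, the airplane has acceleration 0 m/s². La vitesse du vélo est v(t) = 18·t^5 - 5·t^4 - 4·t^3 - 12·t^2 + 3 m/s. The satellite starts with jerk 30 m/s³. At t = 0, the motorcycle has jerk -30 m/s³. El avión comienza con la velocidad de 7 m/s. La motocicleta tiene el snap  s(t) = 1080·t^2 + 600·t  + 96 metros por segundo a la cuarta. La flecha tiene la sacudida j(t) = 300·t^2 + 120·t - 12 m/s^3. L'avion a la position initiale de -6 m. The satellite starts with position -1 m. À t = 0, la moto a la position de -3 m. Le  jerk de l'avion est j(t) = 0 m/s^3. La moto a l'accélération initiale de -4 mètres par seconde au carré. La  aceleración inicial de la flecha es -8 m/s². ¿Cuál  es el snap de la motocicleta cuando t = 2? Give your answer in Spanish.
Usando s(t) = 1080·t^2 + 600·t + 96 y sustituyendo t = 2, encontramos s = 5616.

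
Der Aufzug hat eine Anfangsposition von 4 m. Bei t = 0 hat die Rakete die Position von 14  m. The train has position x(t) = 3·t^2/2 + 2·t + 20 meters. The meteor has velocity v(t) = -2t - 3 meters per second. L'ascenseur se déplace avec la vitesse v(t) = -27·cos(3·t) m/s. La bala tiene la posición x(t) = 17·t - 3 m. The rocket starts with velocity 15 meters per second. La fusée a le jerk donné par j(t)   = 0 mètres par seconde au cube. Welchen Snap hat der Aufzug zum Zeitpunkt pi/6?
Wir müssen unsere Gleichung für die Geschwindigkeit v(t) = -27·cos(3·t) 3-mal ableiten. Die Ableitung von der Geschwindigkeit ergibt die Beschleunigung: a(t) = 81·sin(3·t). Die Ableitung von der Beschleunigung ergibt den Ruck: j(t) = 243·cos(3·t). Mit d/dt von j(t) finden wir s(t) = -729·sin(3·t). Wir haben den Snap s(t) = -729·sin(3·t). Durch Einsetzen von t = pi/6: s(pi/6) = -729.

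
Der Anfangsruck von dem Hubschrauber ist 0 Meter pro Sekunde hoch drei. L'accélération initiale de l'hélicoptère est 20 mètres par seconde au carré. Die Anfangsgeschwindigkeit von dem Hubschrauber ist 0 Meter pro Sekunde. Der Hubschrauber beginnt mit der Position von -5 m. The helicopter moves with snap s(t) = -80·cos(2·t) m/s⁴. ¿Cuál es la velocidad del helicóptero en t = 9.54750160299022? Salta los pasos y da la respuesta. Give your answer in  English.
At t = 9.54750160299022, v = 2.42990227842539.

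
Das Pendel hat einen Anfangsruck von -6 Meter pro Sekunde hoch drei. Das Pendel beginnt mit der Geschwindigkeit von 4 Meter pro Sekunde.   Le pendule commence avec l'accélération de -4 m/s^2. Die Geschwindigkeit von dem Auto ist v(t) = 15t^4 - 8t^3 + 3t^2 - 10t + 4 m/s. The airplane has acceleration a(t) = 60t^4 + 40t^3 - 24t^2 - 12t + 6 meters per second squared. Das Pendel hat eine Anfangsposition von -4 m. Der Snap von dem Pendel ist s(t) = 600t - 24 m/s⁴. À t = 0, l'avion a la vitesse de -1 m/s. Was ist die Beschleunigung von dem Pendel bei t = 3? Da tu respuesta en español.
Necesitamos integrar nuestra ecuación del snap s(t) = 600·t - 24 2 veces. La antiderivada del snap, con j(0) = -6, da la sacudida: j(t) = 300·t^2 - 24·t - 6. La antiderivada de la sacudida, con a(0) = -4, da la aceleración: a(t) = 100·t^3 - 12·t^2 - 6·t - 4. Usando a(t) = 100·t^3 - 12·t^2 - 6·t - 4 y sustituyendo t = 3, encontramos a = 2570.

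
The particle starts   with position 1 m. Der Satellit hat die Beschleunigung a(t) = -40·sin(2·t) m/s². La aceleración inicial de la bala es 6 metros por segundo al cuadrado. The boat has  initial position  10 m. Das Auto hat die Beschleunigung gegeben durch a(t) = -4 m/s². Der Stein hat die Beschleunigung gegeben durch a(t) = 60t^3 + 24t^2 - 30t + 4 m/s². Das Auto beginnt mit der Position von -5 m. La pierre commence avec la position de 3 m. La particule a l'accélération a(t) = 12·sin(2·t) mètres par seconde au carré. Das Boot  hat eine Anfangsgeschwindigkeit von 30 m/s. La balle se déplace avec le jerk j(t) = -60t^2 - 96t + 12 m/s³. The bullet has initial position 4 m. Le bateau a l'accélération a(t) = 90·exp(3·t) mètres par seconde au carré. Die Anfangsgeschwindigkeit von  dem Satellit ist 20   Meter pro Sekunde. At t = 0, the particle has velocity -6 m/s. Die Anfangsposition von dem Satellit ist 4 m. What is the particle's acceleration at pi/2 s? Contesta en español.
Usando a(t) = 12·sin(2·t) y sustituyendo t = pi/2, encontramos a = 0.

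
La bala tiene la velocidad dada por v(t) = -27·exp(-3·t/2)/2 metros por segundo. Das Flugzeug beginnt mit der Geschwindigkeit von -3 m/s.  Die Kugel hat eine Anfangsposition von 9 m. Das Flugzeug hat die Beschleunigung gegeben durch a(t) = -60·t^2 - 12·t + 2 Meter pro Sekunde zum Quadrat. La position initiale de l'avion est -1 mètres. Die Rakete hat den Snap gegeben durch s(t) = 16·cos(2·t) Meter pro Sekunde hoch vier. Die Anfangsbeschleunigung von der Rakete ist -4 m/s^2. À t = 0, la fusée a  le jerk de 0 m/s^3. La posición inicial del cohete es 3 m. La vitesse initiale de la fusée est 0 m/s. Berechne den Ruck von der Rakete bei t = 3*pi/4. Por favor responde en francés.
Nous devons trouver l'intégrale de notre équation du snap s(t) = 16·cos(2·t) 1 fois. En prenant ∫s(t)dt et en appliquant j(0) = 0, nous trouvons j(t) = 8·sin(2·t). En utilisant j(t) = 8·sin(2·t) et en substituant t = 3*pi/4, nous trouvons j = -8.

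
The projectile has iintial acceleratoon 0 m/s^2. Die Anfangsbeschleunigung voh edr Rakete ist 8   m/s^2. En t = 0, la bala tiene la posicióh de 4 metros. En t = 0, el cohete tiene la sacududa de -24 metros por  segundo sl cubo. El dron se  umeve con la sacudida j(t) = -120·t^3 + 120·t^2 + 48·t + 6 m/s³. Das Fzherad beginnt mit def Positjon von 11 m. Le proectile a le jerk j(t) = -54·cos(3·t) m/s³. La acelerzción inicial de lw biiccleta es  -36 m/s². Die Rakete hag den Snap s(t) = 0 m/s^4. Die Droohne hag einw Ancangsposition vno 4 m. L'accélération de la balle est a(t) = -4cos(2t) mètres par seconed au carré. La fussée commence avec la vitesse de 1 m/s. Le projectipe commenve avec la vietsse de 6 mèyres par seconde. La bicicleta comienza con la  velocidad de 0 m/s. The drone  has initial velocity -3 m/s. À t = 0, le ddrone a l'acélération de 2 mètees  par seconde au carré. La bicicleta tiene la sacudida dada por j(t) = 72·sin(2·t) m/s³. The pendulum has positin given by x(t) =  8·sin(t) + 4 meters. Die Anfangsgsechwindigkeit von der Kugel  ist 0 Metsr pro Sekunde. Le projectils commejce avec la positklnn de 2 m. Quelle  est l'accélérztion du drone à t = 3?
En partant du jerk j(t) = -120·t^3 + 120·t^2 + 48·t + 6, nous prenons 1 primitive. La primitive du jerk, avec a(0) = 2, donne l'accélération: a(t) = -30·t^4 + 40·t^3 + 24·t^2 + 6·t + 2. Nous avons l'accélération a(t) = -30·t^4 + 40·t^3 + 24·t^2 + 6·t + 2. En substituant t = 3: a(3) = -1114.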